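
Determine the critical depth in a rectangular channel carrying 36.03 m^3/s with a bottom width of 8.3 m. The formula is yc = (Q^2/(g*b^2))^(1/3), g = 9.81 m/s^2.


Using yc = (Q^2 / (g * b^2))^(1/3):
Q^2 = 36.03^2 = 1298.16.
g * b^2 = 9.81 * 8.3^2 = 9.81 * 68.89 = 675.81.
Q^2 / (g*b^2) = 1298.16 / 675.81 = 1.9209.
yc = 1.9209^(1/3) = 1.2431 m.

1.2431


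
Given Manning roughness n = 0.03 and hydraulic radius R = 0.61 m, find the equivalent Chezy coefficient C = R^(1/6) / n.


The Chezy coefficient relates to Manning's n through C = R^(1/6) / n.
R^(1/6) = 0.61^(1/6) = 0.920919.
C = 0.920919 / 0.03 = 30.7 m^(1/2)/s.

30.7


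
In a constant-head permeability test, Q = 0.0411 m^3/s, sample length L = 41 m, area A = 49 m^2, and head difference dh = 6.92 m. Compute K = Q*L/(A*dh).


From K = Q*L / (A*dh):
Numerator: Q*L = 0.0411 * 41 = 1.6851.
Denominator: A*dh = 49 * 6.92 = 339.08.
K = 1.6851 / 339.08 = 0.00497 m/s.

0.00497


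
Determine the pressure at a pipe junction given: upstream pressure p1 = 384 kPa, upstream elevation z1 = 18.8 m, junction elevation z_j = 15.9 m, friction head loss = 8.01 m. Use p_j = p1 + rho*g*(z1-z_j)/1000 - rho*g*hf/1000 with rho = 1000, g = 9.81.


Junction pressure: p_j = p1 + rho*g*(z1 - z_j)/1000 - rho*g*hf/1000.
Elevation term = 1000*9.81*(18.8 - 15.9)/1000 = 28.449 kPa.
Friction term = 1000*9.81*8.01/1000 = 78.578 kPa.
p_j = 384 + 28.449 - 78.578 = 333.87 kPa.

333.87


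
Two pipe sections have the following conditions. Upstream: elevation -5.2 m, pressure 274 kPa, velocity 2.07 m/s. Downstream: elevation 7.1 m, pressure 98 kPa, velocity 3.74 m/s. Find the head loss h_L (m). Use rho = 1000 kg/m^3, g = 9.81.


Total head at each section: H = z + p/(rho*g) + V^2/(2g).
H1 = -5.2 + 274*1000/(1000*9.81) + 2.07^2/(2*9.81)
   = -5.2 + 27.931 + 0.2184
   = 22.949 m.
H2 = 7.1 + 98*1000/(1000*9.81) + 3.74^2/(2*9.81)
   = 7.1 + 9.99 + 0.7129
   = 17.803 m.
h_L = H1 - H2 = 22.949 - 17.803 = 5.146 m.

5.146


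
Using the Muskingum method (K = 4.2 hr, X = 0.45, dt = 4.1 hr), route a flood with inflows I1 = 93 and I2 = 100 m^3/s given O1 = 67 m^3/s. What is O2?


Muskingum coefficients:
denom = 2*K*(1-X) + dt = 2*4.2*(1-0.45) + 4.1 = 8.72.
C0 = (dt - 2*K*X)/denom = (4.1 - 2*4.2*0.45)/8.72 = 0.0367.
C1 = (dt + 2*K*X)/denom = (4.1 + 2*4.2*0.45)/8.72 = 0.9037.
C2 = (2*K*(1-X) - dt)/denom = 0.0596.
O2 = C0*I2 + C1*I1 + C2*O1
   = 0.0367*100 + 0.9037*93 + 0.0596*67
   = 91.71 m^3/s.

91.71


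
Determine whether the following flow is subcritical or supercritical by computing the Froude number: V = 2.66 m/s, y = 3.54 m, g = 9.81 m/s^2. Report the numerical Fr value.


The Froude number is defined as Fr = V / sqrt(g*y).
g*y = 9.81 * 3.54 = 34.7274.
sqrt(g*y) = sqrt(34.7274) = 5.893.
Fr = 2.66 / 5.893 = 0.4514.
Since Fr < 1, the flow is subcritical.

0.4514


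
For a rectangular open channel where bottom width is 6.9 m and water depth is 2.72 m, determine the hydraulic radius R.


For a rectangular section:
Flow area A = b * y = 6.9 * 2.72 = 18.77 m^2.
Wetted perimeter P = b + 2y = 6.9 + 2*2.72 = 12.34 m.
Hydraulic radius R = A/P = 18.77 / 12.34 = 1.5209 m.

1.5209


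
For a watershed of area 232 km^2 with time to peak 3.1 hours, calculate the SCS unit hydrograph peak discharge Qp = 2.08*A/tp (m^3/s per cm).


SCS formula: Qp = 2.08 * A / tp.
Qp = 2.08 * 232 / 3.1
   = 482.56 / 3.1
   = 155.66 m^3/s per cm.

155.66


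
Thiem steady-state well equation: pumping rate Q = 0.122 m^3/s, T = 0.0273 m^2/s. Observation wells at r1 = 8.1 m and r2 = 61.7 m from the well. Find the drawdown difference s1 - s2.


Thiem equation: s1 - s2 = Q/(2*pi*T) * ln(r2/r1).
ln(r2/r1) = ln(61.7/8.1) = 2.0304.
Q/(2*pi*T) = 0.122 / (2*pi*0.0273) = 0.122 / 0.1715 = 0.7112.
s1 - s2 = 0.7112 * 2.0304 = 1.4441 m.

1.4441


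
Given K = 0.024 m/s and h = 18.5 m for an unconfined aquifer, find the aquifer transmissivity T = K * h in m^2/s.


Transmissivity is defined as T = K * h.
T = 0.024 * 18.5
  = 0.444 m^2/s.

0.444


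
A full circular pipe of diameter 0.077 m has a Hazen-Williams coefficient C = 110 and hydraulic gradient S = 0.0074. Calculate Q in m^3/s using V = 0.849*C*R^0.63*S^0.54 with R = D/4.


For a full circular pipe, R = D/4 = 0.077/4 = 0.0192 m.
V = 0.849 * 110 * 0.0192^0.63 * 0.0074^0.54
  = 0.849 * 110 * 0.083022 * 0.070694
  = 0.5481 m/s.
Pipe area A = pi*D^2/4 = pi*0.077^2/4 = 0.0047 m^2.
Q = A * V = 0.0047 * 0.5481 = 0.0026 m^3/s.

0.0026


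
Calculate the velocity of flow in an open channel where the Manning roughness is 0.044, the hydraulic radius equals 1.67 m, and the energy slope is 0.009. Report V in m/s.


Manning's equation gives V = (1/n) * R^(2/3) * S^(1/2).
First, compute R^(2/3) = 1.67^(2/3) = 1.4076.
Next, S^(1/2) = 0.009^(1/2) = 0.094868.
Then 1/n = 1/0.044 = 22.73.
V = 22.73 * 1.4076 * 0.094868 = 3.0349 m/s.

3.0349


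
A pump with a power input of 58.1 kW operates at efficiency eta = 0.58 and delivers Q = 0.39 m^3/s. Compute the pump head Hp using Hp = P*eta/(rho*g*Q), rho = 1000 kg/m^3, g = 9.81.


Pump head formula: Hp = P * eta / (rho * g * Q).
Numerator: P * eta = 58.1 * 1000 * 0.58 = 33698.0 W.
Denominator: rho * g * Q = 1000 * 9.81 * 0.39 = 3825.9.
Hp = 33698.0 / 3825.9 = 8.81 m.

8.81


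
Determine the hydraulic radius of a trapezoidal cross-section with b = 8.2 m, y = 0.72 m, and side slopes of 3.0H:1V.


For a trapezoidal section with side slope z:
A = (b + z*y)*y = (8.2 + 3.0*0.72)*0.72 = 7.459 m^2.
P = b + 2*y*sqrt(1 + z^2) = 8.2 + 2*0.72*sqrt(1 + 3.0^2) = 12.754 m.
R = A/P = 7.459 / 12.754 = 0.5849 m.

0.5849


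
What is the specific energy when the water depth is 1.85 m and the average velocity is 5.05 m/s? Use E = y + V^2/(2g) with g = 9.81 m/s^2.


Specific energy E = y + V^2/(2g).
Velocity head = V^2/(2g) = 5.05^2 / (2*9.81) = 25.5025 / 19.62 = 1.2998 m.
E = 1.85 + 1.2998 = 3.1498 m.

3.1498


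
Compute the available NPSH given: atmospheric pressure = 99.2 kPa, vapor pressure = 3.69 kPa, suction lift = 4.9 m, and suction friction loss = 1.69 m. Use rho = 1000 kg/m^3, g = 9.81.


NPSHa = p_atm/(rho*g) - z_s - hf_s - p_vap/(rho*g).
p_atm/(rho*g) = 99.2*1000 / (1000*9.81) = 10.112 m.
p_vap/(rho*g) = 3.69*1000 / (1000*9.81) = 0.376 m.
NPSHa = 10.112 - 4.9 - 1.69 - 0.376
      = 3.15 m.

3.15


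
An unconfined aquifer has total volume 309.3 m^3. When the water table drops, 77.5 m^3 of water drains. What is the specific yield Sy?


Specific yield Sy = Volume drained / Total volume.
Sy = 77.5 / 309.3
   = 0.2506.

0.2506


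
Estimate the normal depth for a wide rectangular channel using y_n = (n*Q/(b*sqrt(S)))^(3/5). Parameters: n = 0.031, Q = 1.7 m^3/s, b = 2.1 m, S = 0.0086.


We use the wide-channel approximation y_n = (n*Q/(b*sqrt(S)))^(3/5).
sqrt(S) = sqrt(0.0086) = 0.092736.
Numerator: n*Q = 0.031 * 1.7 = 0.0527.
Denominator: b*sqrt(S) = 2.1 * 0.092736 = 0.194746.
arg = 0.2706.
y_n = 0.2706^(3/5) = 0.4565 m.

0.4565


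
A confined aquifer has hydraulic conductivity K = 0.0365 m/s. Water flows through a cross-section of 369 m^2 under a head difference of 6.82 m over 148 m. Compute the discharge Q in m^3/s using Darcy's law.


Darcy's law: Q = K * A * i, where i = dh/L.
Hydraulic gradient i = 6.82 / 148 = 0.046081.
Q = 0.0365 * 369 * 0.046081
  = 0.6206 m^3/s.

0.6206


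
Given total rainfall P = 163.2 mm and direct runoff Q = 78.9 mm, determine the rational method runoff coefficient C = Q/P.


The runoff coefficient C = runoff depth / rainfall depth.
C = 78.9 / 163.2
  = 0.4835.

0.4835


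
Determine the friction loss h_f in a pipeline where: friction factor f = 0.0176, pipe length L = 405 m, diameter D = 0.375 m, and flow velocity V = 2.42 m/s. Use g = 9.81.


Darcy-Weisbach equation: h_f = f * (L/D) * V^2/(2g).
f * L/D = 0.0176 * 405/0.375 = 19.008.
V^2/(2g) = 2.42^2 / (2*9.81) = 5.8564 / 19.62 = 0.2985 m.
h_f = 19.008 * 0.2985 = 5.674 m.

5.674


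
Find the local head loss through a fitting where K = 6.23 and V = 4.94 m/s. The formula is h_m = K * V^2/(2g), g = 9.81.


Minor loss formula: h_m = K * V^2/(2g).
V^2 = 4.94^2 = 24.4036.
V^2/(2g) = 24.4036 / 19.62 = 1.2438 m.
h_m = 6.23 * 1.2438 = 7.749 m.

7.749


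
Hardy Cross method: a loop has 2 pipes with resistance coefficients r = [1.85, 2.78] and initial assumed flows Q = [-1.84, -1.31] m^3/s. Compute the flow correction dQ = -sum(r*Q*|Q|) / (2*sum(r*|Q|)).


Numerator terms (r*Q*|Q|): 1.85*-1.84*|-1.84| = -6.2634; 2.78*-1.31*|-1.31| = -4.7708.
Sum of numerator = -11.0341.
Denominator terms (r*|Q|): 1.85*|-1.84| = 3.404; 2.78*|-1.31| = 3.6418.
2 * sum of denominator = 2 * 7.0458 = 14.0916.
dQ = --11.0341 / 14.0916 = 0.783 m^3/s.

0.783


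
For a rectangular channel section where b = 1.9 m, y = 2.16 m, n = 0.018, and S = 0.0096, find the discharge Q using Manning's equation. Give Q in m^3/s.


For a rectangular channel, the cross-sectional area A = b * y = 1.9 * 2.16 = 4.1 m^2.
The wetted perimeter P = b + 2y = 1.9 + 2*2.16 = 6.22 m.
Hydraulic radius R = A/P = 4.1/6.22 = 0.6598 m.
Velocity V = (1/n)*R^(2/3)*S^(1/2) = (1/0.018)*0.6598^(2/3)*0.0096^(1/2) = 4.1255 m/s.
Discharge Q = A * V = 4.1 * 4.1255 = 16.931 m^3/s.

16.931


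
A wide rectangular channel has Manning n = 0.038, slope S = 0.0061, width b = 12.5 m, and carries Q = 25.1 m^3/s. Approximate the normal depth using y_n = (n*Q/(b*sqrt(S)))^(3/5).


We use the wide-channel approximation y_n = (n*Q/(b*sqrt(S)))^(3/5).
sqrt(S) = sqrt(0.0061) = 0.078102.
Numerator: n*Q = 0.038 * 25.1 = 0.9538.
Denominator: b*sqrt(S) = 12.5 * 0.078102 = 0.976275.
arg = 0.977.
y_n = 0.977^(3/5) = 0.9861 m.

0.9861


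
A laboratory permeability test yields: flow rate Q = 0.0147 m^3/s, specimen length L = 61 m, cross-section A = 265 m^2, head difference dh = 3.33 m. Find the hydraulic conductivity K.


From K = Q*L / (A*dh):
Numerator: Q*L = 0.0147 * 61 = 0.8967.
Denominator: A*dh = 265 * 3.33 = 882.45.
K = 0.8967 / 882.45 = 0.001016 m/s.

0.001016


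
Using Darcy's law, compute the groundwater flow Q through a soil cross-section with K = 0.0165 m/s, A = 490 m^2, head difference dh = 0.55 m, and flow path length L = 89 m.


Darcy's law: Q = K * A * i, where i = dh/L.
Hydraulic gradient i = 0.55 / 89 = 0.00618.
Q = 0.0165 * 490 * 0.00618
  = 0.05 m^3/s.

0.05


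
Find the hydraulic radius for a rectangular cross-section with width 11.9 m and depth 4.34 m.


For a rectangular section:
Flow area A = b * y = 11.9 * 4.34 = 51.65 m^2.
Wetted perimeter P = b + 2y = 11.9 + 2*4.34 = 20.58 m.
Hydraulic radius R = A/P = 51.65 / 20.58 = 2.5095 m.

2.5095


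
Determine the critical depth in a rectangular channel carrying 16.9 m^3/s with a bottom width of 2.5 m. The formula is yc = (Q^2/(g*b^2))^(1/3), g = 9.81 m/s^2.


Using yc = (Q^2 / (g * b^2))^(1/3):
Q^2 = 16.9^2 = 285.61.
g * b^2 = 9.81 * 2.5^2 = 9.81 * 6.25 = 61.31.
Q^2 / (g*b^2) = 285.61 / 61.31 = 4.6585.
yc = 4.6585^(1/3) = 1.6701 m.

1.6701


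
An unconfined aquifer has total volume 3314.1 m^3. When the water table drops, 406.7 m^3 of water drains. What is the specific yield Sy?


Specific yield Sy = Volume drained / Total volume.
Sy = 406.7 / 3314.1
   = 0.1227.

0.1227


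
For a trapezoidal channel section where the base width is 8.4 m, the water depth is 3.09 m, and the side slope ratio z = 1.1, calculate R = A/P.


For a trapezoidal section with side slope z:
A = (b + z*y)*y = (8.4 + 1.1*3.09)*3.09 = 36.459 m^2.
P = b + 2*y*sqrt(1 + z^2) = 8.4 + 2*3.09*sqrt(1 + 1.1^2) = 17.587 m.
R = A/P = 36.459 / 17.587 = 2.073 m.

2.073


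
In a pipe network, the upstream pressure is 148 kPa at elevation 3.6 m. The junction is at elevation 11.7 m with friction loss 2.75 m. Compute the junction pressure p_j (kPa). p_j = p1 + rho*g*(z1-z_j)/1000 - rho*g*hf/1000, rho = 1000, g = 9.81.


Junction pressure: p_j = p1 + rho*g*(z1 - z_j)/1000 - rho*g*hf/1000.
Elevation term = 1000*9.81*(3.6 - 11.7)/1000 = -79.461 kPa.
Friction term = 1000*9.81*2.75/1000 = 26.977 kPa.
p_j = 148 + -79.461 - 26.977 = 41.56 kPa.

41.56


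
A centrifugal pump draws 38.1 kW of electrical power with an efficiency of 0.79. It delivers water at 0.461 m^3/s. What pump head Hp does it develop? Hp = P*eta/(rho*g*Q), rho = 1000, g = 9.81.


Pump head formula: Hp = P * eta / (rho * g * Q).
Numerator: P * eta = 38.1 * 1000 * 0.79 = 30099.0 W.
Denominator: rho * g * Q = 1000 * 9.81 * 0.461 = 4522.41.
Hp = 30099.0 / 4522.41 = 6.66 m.

6.66


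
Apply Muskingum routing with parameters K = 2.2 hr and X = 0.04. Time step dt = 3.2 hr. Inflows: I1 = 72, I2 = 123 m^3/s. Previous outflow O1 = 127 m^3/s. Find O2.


Muskingum coefficients:
denom = 2*K*(1-X) + dt = 2*2.2*(1-0.04) + 3.2 = 7.424.
C0 = (dt - 2*K*X)/denom = (3.2 - 2*2.2*0.04)/7.424 = 0.4073.
C1 = (dt + 2*K*X)/denom = (3.2 + 2*2.2*0.04)/7.424 = 0.4547.
C2 = (2*K*(1-X) - dt)/denom = 0.1379.
O2 = C0*I2 + C1*I1 + C2*O1
   = 0.4073*123 + 0.4547*72 + 0.1379*127
   = 100.36 m^3/s.

100.36


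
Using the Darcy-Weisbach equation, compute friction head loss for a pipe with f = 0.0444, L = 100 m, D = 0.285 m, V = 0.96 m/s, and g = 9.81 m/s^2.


Darcy-Weisbach equation: h_f = f * (L/D) * V^2/(2g).
f * L/D = 0.0444 * 100/0.285 = 15.5789.
V^2/(2g) = 0.96^2 / (2*9.81) = 0.9216 / 19.62 = 0.047 m.
h_f = 15.5789 * 0.047 = 0.732 m.

0.732


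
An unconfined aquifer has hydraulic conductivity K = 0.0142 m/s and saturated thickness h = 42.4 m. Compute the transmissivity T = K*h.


Transmissivity is defined as T = K * h.
T = 0.0142 * 42.4
  = 0.6021 m^2/s.

0.6021


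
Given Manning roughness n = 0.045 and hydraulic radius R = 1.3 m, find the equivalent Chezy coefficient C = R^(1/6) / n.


The Chezy coefficient relates to Manning's n through C = R^(1/6) / n.
R^(1/6) = 1.3^(1/6) = 1.044698.
C = 1.044698 / 0.045 = 23.22 m^(1/2)/s.

23.22


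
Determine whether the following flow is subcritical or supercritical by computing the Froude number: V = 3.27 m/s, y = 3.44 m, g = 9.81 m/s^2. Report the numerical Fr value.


The Froude number is defined as Fr = V / sqrt(g*y).
g*y = 9.81 * 3.44 = 33.7464.
sqrt(g*y) = sqrt(33.7464) = 5.8092.
Fr = 3.27 / 5.8092 = 0.5629.
Since Fr < 1, the flow is subcritical.

0.5629


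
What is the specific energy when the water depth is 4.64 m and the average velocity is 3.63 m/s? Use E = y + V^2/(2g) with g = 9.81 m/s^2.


Specific energy E = y + V^2/(2g).
Velocity head = V^2/(2g) = 3.63^2 / (2*9.81) = 13.1769 / 19.62 = 0.6716 m.
E = 4.64 + 0.6716 = 5.3116 m.

5.3116


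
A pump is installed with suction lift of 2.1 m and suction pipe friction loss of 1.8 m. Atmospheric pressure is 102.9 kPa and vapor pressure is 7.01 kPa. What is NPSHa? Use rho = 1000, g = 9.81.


NPSHa = p_atm/(rho*g) - z_s - hf_s - p_vap/(rho*g).
p_atm/(rho*g) = 102.9*1000 / (1000*9.81) = 10.489 m.
p_vap/(rho*g) = 7.01*1000 / (1000*9.81) = 0.715 m.
NPSHa = 10.489 - 2.1 - 1.8 - 0.715
      = 5.87 m.

5.87


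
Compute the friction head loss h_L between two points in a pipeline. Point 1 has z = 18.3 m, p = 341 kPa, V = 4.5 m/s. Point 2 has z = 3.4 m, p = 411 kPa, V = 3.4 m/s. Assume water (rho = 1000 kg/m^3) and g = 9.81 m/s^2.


Total head at each section: H = z + p/(rho*g) + V^2/(2g).
H1 = 18.3 + 341*1000/(1000*9.81) + 4.5^2/(2*9.81)
   = 18.3 + 34.76 + 1.0321
   = 54.093 m.
H2 = 3.4 + 411*1000/(1000*9.81) + 3.4^2/(2*9.81)
   = 3.4 + 41.896 + 0.5892
   = 45.885 m.
h_L = H1 - H2 = 54.093 - 45.885 = 8.207 m.

8.207


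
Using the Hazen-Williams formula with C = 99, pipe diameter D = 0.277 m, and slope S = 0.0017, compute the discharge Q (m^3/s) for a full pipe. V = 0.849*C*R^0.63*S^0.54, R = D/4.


For a full circular pipe, R = D/4 = 0.277/4 = 0.0693 m.
V = 0.849 * 99 * 0.0693^0.63 * 0.0017^0.54
  = 0.849 * 99 * 0.185979 * 0.031948
  = 0.4994 m/s.
Pipe area A = pi*D^2/4 = pi*0.277^2/4 = 0.0603 m^2.
Q = A * V = 0.0603 * 0.4994 = 0.0301 m^3/s.

0.0301


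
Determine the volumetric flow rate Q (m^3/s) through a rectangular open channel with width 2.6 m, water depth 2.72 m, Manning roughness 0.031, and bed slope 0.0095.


For a rectangular channel, the cross-sectional area A = b * y = 2.6 * 2.72 = 7.07 m^2.
The wetted perimeter P = b + 2y = 2.6 + 2*2.72 = 8.04 m.
Hydraulic radius R = A/P = 7.07/8.04 = 0.8796 m.
Velocity V = (1/n)*R^(2/3)*S^(1/2) = (1/0.031)*0.8796^(2/3)*0.0095^(1/2) = 2.8864 m/s.
Discharge Q = A * V = 7.07 * 2.8864 = 20.413 m^3/s.

20.413


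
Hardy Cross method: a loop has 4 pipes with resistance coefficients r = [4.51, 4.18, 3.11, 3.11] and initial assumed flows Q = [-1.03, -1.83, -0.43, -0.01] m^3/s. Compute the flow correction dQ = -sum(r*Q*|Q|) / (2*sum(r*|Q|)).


Numerator terms (r*Q*|Q|): 4.51*-1.03*|-1.03| = -4.7847; 4.18*-1.83*|-1.83| = -13.9984; 3.11*-0.43*|-0.43| = -0.575; 3.11*-0.01*|-0.01| = -0.0003.
Sum of numerator = -19.3584.
Denominator terms (r*|Q|): 4.51*|-1.03| = 4.6453; 4.18*|-1.83| = 7.6494; 3.11*|-0.43| = 1.3373; 3.11*|-0.01| = 0.0311.
2 * sum of denominator = 2 * 13.6631 = 27.3262.
dQ = --19.3584 / 27.3262 = 0.7084 m^3/s.

0.7084


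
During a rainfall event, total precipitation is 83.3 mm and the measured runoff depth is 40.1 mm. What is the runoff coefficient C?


The runoff coefficient C = runoff depth / rainfall depth.
C = 40.1 / 83.3
  = 0.4814.

0.4814


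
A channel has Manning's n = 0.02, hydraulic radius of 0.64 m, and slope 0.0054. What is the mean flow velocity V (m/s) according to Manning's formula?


Manning's equation gives V = (1/n) * R^(2/3) * S^(1/2).
First, compute R^(2/3) = 0.64^(2/3) = 0.7427.
Next, S^(1/2) = 0.0054^(1/2) = 0.073485.
Then 1/n = 1/0.02 = 50.0.
V = 50.0 * 0.7427 * 0.073485 = 2.7287 m/s.

2.7287


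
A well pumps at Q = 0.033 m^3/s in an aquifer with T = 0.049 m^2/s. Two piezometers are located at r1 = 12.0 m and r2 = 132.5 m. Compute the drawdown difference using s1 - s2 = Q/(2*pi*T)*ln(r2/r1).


Thiem equation: s1 - s2 = Q/(2*pi*T) * ln(r2/r1).
ln(r2/r1) = ln(132.5/12.0) = 2.4017.
Q/(2*pi*T) = 0.033 / (2*pi*0.049) = 0.033 / 0.3079 = 0.1072.
s1 - s2 = 0.1072 * 2.4017 = 0.2574 m.

0.2574


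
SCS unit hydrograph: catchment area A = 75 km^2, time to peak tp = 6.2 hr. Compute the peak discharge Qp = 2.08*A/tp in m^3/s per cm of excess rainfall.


SCS formula: Qp = 2.08 * A / tp.
Qp = 2.08 * 75 / 6.2
   = 156.0 / 6.2
   = 25.16 m^3/s per cm.

25.16


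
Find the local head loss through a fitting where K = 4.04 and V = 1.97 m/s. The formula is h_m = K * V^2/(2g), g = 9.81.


Minor loss formula: h_m = K * V^2/(2g).
V^2 = 1.97^2 = 3.8809.
V^2/(2g) = 3.8809 / 19.62 = 0.1978 m.
h_m = 4.04 * 0.1978 = 0.7991 m.

0.7991


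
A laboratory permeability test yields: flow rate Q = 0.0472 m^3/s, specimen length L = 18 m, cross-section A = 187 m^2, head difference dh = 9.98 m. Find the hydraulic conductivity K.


From K = Q*L / (A*dh):
Numerator: Q*L = 0.0472 * 18 = 0.8496.
Denominator: A*dh = 187 * 9.98 = 1866.26.
K = 0.8496 / 1866.26 = 0.000455 m/s.

0.000455


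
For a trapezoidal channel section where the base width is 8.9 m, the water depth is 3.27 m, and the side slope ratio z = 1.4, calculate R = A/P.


For a trapezoidal section with side slope z:
A = (b + z*y)*y = (8.9 + 1.4*3.27)*3.27 = 44.073 m^2.
P = b + 2*y*sqrt(1 + z^2) = 8.9 + 2*3.27*sqrt(1 + 1.4^2) = 20.152 m.
R = A/P = 44.073 / 20.152 = 2.187 m.

2.187


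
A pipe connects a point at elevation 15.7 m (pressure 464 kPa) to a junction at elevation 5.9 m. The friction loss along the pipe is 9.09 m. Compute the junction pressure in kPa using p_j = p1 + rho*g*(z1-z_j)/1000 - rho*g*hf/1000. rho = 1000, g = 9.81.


Junction pressure: p_j = p1 + rho*g*(z1 - z_j)/1000 - rho*g*hf/1000.
Elevation term = 1000*9.81*(15.7 - 5.9)/1000 = 96.138 kPa.
Friction term = 1000*9.81*9.09/1000 = 89.173 kPa.
p_j = 464 + 96.138 - 89.173 = 470.97 kPa.

470.97


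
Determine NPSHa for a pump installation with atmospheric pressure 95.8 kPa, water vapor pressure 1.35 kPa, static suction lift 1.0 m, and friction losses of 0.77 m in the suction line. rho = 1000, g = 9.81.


NPSHa = p_atm/(rho*g) - z_s - hf_s - p_vap/(rho*g).
p_atm/(rho*g) = 95.8*1000 / (1000*9.81) = 9.766 m.
p_vap/(rho*g) = 1.35*1000 / (1000*9.81) = 0.138 m.
NPSHa = 9.766 - 1.0 - 0.77 - 0.138
      = 7.86 m.

7.86


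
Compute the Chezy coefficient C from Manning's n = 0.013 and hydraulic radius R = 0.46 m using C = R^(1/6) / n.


The Chezy coefficient relates to Manning's n through C = R^(1/6) / n.
R^(1/6) = 0.46^(1/6) = 0.878604.
C = 0.878604 / 0.013 = 67.58 m^(1/2)/s.

67.58


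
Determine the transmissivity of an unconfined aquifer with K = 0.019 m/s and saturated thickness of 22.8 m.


Transmissivity is defined as T = K * h.
T = 0.019 * 22.8
  = 0.4332 m^2/s.

0.4332


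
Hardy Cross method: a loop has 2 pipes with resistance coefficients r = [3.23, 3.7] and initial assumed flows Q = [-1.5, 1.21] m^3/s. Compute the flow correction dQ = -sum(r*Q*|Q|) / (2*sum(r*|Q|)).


Numerator terms (r*Q*|Q|): 3.23*-1.5*|-1.5| = -7.2675; 3.7*1.21*|1.21| = 5.4172.
Sum of numerator = -1.8503.
Denominator terms (r*|Q|): 3.23*|-1.5| = 4.845; 3.7*|1.21| = 4.477.
2 * sum of denominator = 2 * 9.322 = 18.644.
dQ = --1.8503 / 18.644 = 0.0992 m^3/s.

0.0992


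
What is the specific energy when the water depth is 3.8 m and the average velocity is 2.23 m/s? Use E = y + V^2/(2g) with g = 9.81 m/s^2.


Specific energy E = y + V^2/(2g).
Velocity head = V^2/(2g) = 2.23^2 / (2*9.81) = 4.9729 / 19.62 = 0.2535 m.
E = 3.8 + 0.2535 = 4.0535 m.

4.0535


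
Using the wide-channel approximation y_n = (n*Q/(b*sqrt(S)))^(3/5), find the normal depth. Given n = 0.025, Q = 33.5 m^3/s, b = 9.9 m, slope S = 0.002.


We use the wide-channel approximation y_n = (n*Q/(b*sqrt(S)))^(3/5).
sqrt(S) = sqrt(0.002) = 0.044721.
Numerator: n*Q = 0.025 * 33.5 = 0.8375.
Denominator: b*sqrt(S) = 9.9 * 0.044721 = 0.442738.
arg = 1.8916.
y_n = 1.8916^(3/5) = 1.4659 m.

1.4659


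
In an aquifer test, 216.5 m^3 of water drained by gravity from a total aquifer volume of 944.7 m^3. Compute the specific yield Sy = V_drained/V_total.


Specific yield Sy = Volume drained / Total volume.
Sy = 216.5 / 944.7
   = 0.2292.

0.2292


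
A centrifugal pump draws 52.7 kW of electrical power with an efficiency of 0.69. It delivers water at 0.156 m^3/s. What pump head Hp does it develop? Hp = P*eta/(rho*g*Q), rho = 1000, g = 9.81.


Pump head formula: Hp = P * eta / (rho * g * Q).
Numerator: P * eta = 52.7 * 1000 * 0.69 = 36363.0 W.
Denominator: rho * g * Q = 1000 * 9.81 * 0.156 = 1530.36.
Hp = 36363.0 / 1530.36 = 23.76 m.

23.76


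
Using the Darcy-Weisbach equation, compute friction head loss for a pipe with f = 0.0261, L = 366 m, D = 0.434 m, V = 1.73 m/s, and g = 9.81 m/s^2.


Darcy-Weisbach equation: h_f = f * (L/D) * V^2/(2g).
f * L/D = 0.0261 * 366/0.434 = 22.0106.
V^2/(2g) = 1.73^2 / (2*9.81) = 2.9929 / 19.62 = 0.1525 m.
h_f = 22.0106 * 0.1525 = 3.358 m.

3.358


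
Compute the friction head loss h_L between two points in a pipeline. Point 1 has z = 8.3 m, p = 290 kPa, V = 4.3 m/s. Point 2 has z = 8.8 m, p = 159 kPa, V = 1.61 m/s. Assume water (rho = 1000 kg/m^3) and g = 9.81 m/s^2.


Total head at each section: H = z + p/(rho*g) + V^2/(2g).
H1 = 8.3 + 290*1000/(1000*9.81) + 4.3^2/(2*9.81)
   = 8.3 + 29.562 + 0.9424
   = 38.804 m.
H2 = 8.8 + 159*1000/(1000*9.81) + 1.61^2/(2*9.81)
   = 8.8 + 16.208 + 0.1321
   = 25.14 m.
h_L = H1 - H2 = 38.804 - 25.14 = 13.664 m.

13.664


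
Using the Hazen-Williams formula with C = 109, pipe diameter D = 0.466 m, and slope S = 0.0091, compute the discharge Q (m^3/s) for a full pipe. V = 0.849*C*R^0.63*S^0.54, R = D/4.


For a full circular pipe, R = D/4 = 0.466/4 = 0.1165 m.
V = 0.849 * 109 * 0.1165^0.63 * 0.0091^0.54
  = 0.849 * 109 * 0.258098 * 0.079046
  = 1.888 m/s.
Pipe area A = pi*D^2/4 = pi*0.466^2/4 = 0.1706 m^2.
Q = A * V = 0.1706 * 1.888 = 0.322 m^3/s.

0.322


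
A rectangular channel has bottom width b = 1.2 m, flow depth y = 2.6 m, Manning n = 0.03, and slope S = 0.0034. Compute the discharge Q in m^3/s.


For a rectangular channel, the cross-sectional area A = b * y = 1.2 * 2.6 = 3.12 m^2.
The wetted perimeter P = b + 2y = 1.2 + 2*2.6 = 6.4 m.
Hydraulic radius R = A/P = 3.12/6.4 = 0.4875 m.
Velocity V = (1/n)*R^(2/3)*S^(1/2) = (1/0.03)*0.4875^(2/3)*0.0034^(1/2) = 1.2039 m/s.
Discharge Q = A * V = 3.12 * 1.2039 = 3.756 m^3/s.

3.756


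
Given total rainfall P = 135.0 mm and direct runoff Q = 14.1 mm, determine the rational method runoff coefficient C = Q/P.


The runoff coefficient C = runoff depth / rainfall depth.
C = 14.1 / 135.0
  = 0.1044.

0.1044


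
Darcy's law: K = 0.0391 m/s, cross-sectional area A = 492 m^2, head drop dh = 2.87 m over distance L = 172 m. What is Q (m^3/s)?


Darcy's law: Q = K * A * i, where i = dh/L.
Hydraulic gradient i = 2.87 / 172 = 0.016686.
Q = 0.0391 * 492 * 0.016686
  = 0.321 m^3/s.

0.321


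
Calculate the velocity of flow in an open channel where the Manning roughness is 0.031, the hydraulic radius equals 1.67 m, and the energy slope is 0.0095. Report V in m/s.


Manning's equation gives V = (1/n) * R^(2/3) * S^(1/2).
First, compute R^(2/3) = 1.67^(2/3) = 1.4076.
Next, S^(1/2) = 0.0095^(1/2) = 0.097468.
Then 1/n = 1/0.031 = 32.26.
V = 32.26 * 1.4076 * 0.097468 = 4.4257 m/s.

4.4257


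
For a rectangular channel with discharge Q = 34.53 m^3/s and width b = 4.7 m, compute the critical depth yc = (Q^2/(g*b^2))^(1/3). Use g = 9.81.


Using yc = (Q^2 / (g * b^2))^(1/3):
Q^2 = 34.53^2 = 1192.32.
g * b^2 = 9.81 * 4.7^2 = 9.81 * 22.09 = 216.7.
Q^2 / (g*b^2) = 1192.32 / 216.7 = 5.5022.
yc = 5.5022^(1/3) = 1.7654 m.

1.7654


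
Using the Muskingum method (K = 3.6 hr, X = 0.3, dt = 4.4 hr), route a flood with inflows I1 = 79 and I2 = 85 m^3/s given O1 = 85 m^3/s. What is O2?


Muskingum coefficients:
denom = 2*K*(1-X) + dt = 2*3.6*(1-0.3) + 4.4 = 9.44.
C0 = (dt - 2*K*X)/denom = (4.4 - 2*3.6*0.3)/9.44 = 0.2373.
C1 = (dt + 2*K*X)/denom = (4.4 + 2*3.6*0.3)/9.44 = 0.6949.
C2 = (2*K*(1-X) - dt)/denom = 0.0678.
O2 = C0*I2 + C1*I1 + C2*O1
   = 0.2373*85 + 0.6949*79 + 0.0678*85
   = 80.83 m^3/s.

80.83


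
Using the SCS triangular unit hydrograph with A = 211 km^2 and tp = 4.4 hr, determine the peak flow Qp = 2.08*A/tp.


SCS formula: Qp = 2.08 * A / tp.
Qp = 2.08 * 211 / 4.4
   = 438.88 / 4.4
   = 99.75 m^3/s per cm.

99.75


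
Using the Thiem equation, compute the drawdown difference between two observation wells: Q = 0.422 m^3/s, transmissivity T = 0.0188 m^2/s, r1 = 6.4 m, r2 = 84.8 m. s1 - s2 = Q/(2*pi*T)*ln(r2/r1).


Thiem equation: s1 - s2 = Q/(2*pi*T) * ln(r2/r1).
ln(r2/r1) = ln(84.8/6.4) = 2.584.
Q/(2*pi*T) = 0.422 / (2*pi*0.0188) = 0.422 / 0.1181 = 3.5725.
s1 - s2 = 3.5725 * 2.584 = 9.2314 m.

9.2314


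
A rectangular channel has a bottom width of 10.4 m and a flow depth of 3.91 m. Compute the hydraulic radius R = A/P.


For a rectangular section:
Flow area A = b * y = 10.4 * 3.91 = 40.66 m^2.
Wetted perimeter P = b + 2y = 10.4 + 2*3.91 = 18.22 m.
Hydraulic radius R = A/P = 40.66 / 18.22 = 2.2318 m.

2.2318


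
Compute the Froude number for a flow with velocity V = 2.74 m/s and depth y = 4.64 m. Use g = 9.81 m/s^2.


The Froude number is defined as Fr = V / sqrt(g*y).
g*y = 9.81 * 4.64 = 45.5184.
sqrt(g*y) = sqrt(45.5184) = 6.7467.
Fr = 2.74 / 6.7467 = 0.4061.

0.4061


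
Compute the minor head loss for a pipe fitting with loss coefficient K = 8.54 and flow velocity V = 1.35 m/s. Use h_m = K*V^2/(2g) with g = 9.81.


Minor loss formula: h_m = K * V^2/(2g).
V^2 = 1.35^2 = 1.8225.
V^2/(2g) = 1.8225 / 19.62 = 0.0929 m.
h_m = 8.54 * 0.0929 = 0.7933 m.

0.7933


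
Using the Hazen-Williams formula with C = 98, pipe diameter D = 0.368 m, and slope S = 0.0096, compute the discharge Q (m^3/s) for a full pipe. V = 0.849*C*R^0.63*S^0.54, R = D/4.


For a full circular pipe, R = D/4 = 0.368/4 = 0.092 m.
V = 0.849 * 98 * 0.092^0.63 * 0.0096^0.54
  = 0.849 * 98 * 0.222426 * 0.081363
  = 1.5057 m/s.
Pipe area A = pi*D^2/4 = pi*0.368^2/4 = 0.1064 m^2.
Q = A * V = 0.1064 * 1.5057 = 0.1602 m^3/s.

0.1602


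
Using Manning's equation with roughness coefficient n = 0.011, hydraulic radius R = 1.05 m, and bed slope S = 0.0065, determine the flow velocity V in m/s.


Manning's equation gives V = (1/n) * R^(2/3) * S^(1/2).
First, compute R^(2/3) = 1.05^(2/3) = 1.0331.
Next, S^(1/2) = 0.0065^(1/2) = 0.080623.
Then 1/n = 1/0.011 = 90.91.
V = 90.91 * 1.0331 * 0.080623 = 7.5716 m/s.

7.5716


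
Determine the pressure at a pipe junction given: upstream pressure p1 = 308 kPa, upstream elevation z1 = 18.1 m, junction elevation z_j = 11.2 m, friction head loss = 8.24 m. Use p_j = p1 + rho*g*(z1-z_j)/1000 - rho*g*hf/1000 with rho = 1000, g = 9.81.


Junction pressure: p_j = p1 + rho*g*(z1 - z_j)/1000 - rho*g*hf/1000.
Elevation term = 1000*9.81*(18.1 - 11.2)/1000 = 67.689 kPa.
Friction term = 1000*9.81*8.24/1000 = 80.834 kPa.
p_j = 308 + 67.689 - 80.834 = 294.85 kPa.

294.85


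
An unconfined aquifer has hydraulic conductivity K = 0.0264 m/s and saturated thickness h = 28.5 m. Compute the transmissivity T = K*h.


Transmissivity is defined as T = K * h.
T = 0.0264 * 28.5
  = 0.7524 m^2/s.

0.7524


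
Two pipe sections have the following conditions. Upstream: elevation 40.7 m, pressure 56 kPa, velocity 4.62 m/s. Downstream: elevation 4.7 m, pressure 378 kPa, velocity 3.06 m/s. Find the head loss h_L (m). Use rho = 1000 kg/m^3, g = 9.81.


Total head at each section: H = z + p/(rho*g) + V^2/(2g).
H1 = 40.7 + 56*1000/(1000*9.81) + 4.62^2/(2*9.81)
   = 40.7 + 5.708 + 1.0879
   = 47.496 m.
H2 = 4.7 + 378*1000/(1000*9.81) + 3.06^2/(2*9.81)
   = 4.7 + 38.532 + 0.4772
   = 43.709 m.
h_L = H1 - H2 = 47.496 - 43.709 = 3.787 m.

3.787


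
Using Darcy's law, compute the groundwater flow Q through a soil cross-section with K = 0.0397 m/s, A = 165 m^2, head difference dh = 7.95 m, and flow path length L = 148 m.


Darcy's law: Q = K * A * i, where i = dh/L.
Hydraulic gradient i = 7.95 / 148 = 0.053716.
Q = 0.0397 * 165 * 0.053716
  = 0.3519 m^3/s.

0.3519


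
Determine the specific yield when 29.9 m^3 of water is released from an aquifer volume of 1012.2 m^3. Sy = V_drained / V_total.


Specific yield Sy = Volume drained / Total volume.
Sy = 29.9 / 1012.2
   = 0.0295.

0.0295


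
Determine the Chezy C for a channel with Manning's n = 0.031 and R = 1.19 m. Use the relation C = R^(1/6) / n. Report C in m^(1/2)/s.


The Chezy coefficient relates to Manning's n through C = R^(1/6) / n.
R^(1/6) = 1.19^(1/6) = 1.029417.
C = 1.029417 / 0.031 = 33.21 m^(1/2)/s.

33.21


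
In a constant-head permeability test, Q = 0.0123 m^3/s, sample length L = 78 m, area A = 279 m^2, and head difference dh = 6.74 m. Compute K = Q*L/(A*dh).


From K = Q*L / (A*dh):
Numerator: Q*L = 0.0123 * 78 = 0.9594.
Denominator: A*dh = 279 * 6.74 = 1880.46.
K = 0.9594 / 1880.46 = 0.00051 m/s.

0.00051


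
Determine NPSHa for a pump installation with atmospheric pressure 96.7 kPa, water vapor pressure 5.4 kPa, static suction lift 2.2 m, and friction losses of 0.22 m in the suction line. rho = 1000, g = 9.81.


NPSHa = p_atm/(rho*g) - z_s - hf_s - p_vap/(rho*g).
p_atm/(rho*g) = 96.7*1000 / (1000*9.81) = 9.857 m.
p_vap/(rho*g) = 5.4*1000 / (1000*9.81) = 0.55 m.
NPSHa = 9.857 - 2.2 - 0.22 - 0.55
      = 6.89 m.

6.89


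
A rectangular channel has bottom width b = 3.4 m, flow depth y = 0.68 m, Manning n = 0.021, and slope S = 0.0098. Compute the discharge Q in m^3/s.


For a rectangular channel, the cross-sectional area A = b * y = 3.4 * 0.68 = 2.31 m^2.
The wetted perimeter P = b + 2y = 3.4 + 2*0.68 = 4.76 m.
Hydraulic radius R = A/P = 2.31/4.76 = 0.4857 m.
Velocity V = (1/n)*R^(2/3)*S^(1/2) = (1/0.021)*0.4857^(2/3)*0.0098^(1/2) = 2.9128 m/s.
Discharge Q = A * V = 2.31 * 2.9128 = 6.734 m^3/s.

6.734


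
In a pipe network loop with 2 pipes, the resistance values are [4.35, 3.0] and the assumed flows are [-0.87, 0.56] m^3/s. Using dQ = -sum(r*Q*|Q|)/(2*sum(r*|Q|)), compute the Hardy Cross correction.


Numerator terms (r*Q*|Q|): 4.35*-0.87*|-0.87| = -3.2925; 3.0*0.56*|0.56| = 0.9408.
Sum of numerator = -2.3517.
Denominator terms (r*|Q|): 4.35*|-0.87| = 3.7845; 3.0*|0.56| = 1.68.
2 * sum of denominator = 2 * 5.4645 = 10.929.
dQ = --2.3517 / 10.929 = 0.2152 m^3/s.

0.2152


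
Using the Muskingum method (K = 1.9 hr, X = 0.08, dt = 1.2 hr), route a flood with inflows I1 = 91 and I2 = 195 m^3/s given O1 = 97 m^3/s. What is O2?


Muskingum coefficients:
denom = 2*K*(1-X) + dt = 2*1.9*(1-0.08) + 1.2 = 4.696.
C0 = (dt - 2*K*X)/denom = (1.2 - 2*1.9*0.08)/4.696 = 0.1908.
C1 = (dt + 2*K*X)/denom = (1.2 + 2*1.9*0.08)/4.696 = 0.3203.
C2 = (2*K*(1-X) - dt)/denom = 0.4889.
O2 = C0*I2 + C1*I1 + C2*O1
   = 0.1908*195 + 0.3203*91 + 0.4889*97
   = 113.78 m^3/s.

113.78


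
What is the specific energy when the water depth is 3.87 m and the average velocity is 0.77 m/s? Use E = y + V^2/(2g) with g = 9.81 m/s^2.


Specific energy E = y + V^2/(2g).
Velocity head = V^2/(2g) = 0.77^2 / (2*9.81) = 0.5929 / 19.62 = 0.0302 m.
E = 3.87 + 0.0302 = 3.9002 m.

3.9002


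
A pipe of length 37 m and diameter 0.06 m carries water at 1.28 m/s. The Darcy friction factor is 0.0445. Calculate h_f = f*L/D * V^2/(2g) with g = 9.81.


Darcy-Weisbach equation: h_f = f * (L/D) * V^2/(2g).
f * L/D = 0.0445 * 37/0.06 = 27.4417.
V^2/(2g) = 1.28^2 / (2*9.81) = 1.6384 / 19.62 = 0.0835 m.
h_f = 27.4417 * 0.0835 = 2.292 m.

2.292


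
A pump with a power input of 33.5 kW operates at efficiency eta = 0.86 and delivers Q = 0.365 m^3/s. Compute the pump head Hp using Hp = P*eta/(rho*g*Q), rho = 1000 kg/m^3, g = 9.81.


Pump head formula: Hp = P * eta / (rho * g * Q).
Numerator: P * eta = 33.5 * 1000 * 0.86 = 28810.0 W.
Denominator: rho * g * Q = 1000 * 9.81 * 0.365 = 3580.65.
Hp = 28810.0 / 3580.65 = 8.05 m.

8.05


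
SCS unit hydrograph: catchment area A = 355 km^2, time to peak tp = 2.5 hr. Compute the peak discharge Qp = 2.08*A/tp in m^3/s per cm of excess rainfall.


SCS formula: Qp = 2.08 * A / tp.
Qp = 2.08 * 355 / 2.5
   = 738.4 / 2.5
   = 295.36 m^3/s per cm.

295.36


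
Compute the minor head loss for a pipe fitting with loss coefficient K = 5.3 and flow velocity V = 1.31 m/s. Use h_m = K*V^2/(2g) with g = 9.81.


Minor loss formula: h_m = K * V^2/(2g).
V^2 = 1.31^2 = 1.7161.
V^2/(2g) = 1.7161 / 19.62 = 0.0875 m.
h_m = 5.3 * 0.0875 = 0.4636 m.

0.4636


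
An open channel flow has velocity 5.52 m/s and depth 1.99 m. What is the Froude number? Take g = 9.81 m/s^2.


The Froude number is defined as Fr = V / sqrt(g*y).
g*y = 9.81 * 1.99 = 19.5219.
sqrt(g*y) = sqrt(19.5219) = 4.4184.
Fr = 5.52 / 4.4184 = 1.2493.

1.2493


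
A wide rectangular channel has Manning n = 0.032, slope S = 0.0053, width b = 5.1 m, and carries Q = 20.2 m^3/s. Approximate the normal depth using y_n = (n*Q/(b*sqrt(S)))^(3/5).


We use the wide-channel approximation y_n = (n*Q/(b*sqrt(S)))^(3/5).
sqrt(S) = sqrt(0.0053) = 0.072801.
Numerator: n*Q = 0.032 * 20.2 = 0.6464.
Denominator: b*sqrt(S) = 5.1 * 0.072801 = 0.371285.
arg = 1.741.
y_n = 1.741^(3/5) = 1.3947 m.

1.3947


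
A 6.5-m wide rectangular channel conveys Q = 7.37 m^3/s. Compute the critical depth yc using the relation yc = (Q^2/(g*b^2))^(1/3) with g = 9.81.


Using yc = (Q^2 / (g * b^2))^(1/3):
Q^2 = 7.37^2 = 54.32.
g * b^2 = 9.81 * 6.5^2 = 9.81 * 42.25 = 414.47.
Q^2 / (g*b^2) = 54.32 / 414.47 = 0.1311.
yc = 0.1311^(1/3) = 0.5079 m.

0.5079


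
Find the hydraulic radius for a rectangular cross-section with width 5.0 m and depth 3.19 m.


For a rectangular section:
Flow area A = b * y = 5.0 * 3.19 = 15.95 m^2.
Wetted perimeter P = b + 2y = 5.0 + 2*3.19 = 11.38 m.
Hydraulic radius R = A/P = 15.95 / 11.38 = 1.4016 m.

1.4016


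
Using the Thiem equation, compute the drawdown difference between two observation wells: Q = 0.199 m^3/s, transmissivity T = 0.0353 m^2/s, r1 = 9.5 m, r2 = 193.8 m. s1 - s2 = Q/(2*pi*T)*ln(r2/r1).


Thiem equation: s1 - s2 = Q/(2*pi*T) * ln(r2/r1).
ln(r2/r1) = ln(193.8/9.5) = 3.0155.
Q/(2*pi*T) = 0.199 / (2*pi*0.0353) = 0.199 / 0.2218 = 0.8972.
s1 - s2 = 0.8972 * 3.0155 = 2.7056 m.

2.7056


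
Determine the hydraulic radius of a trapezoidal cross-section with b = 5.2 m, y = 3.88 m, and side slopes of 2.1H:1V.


For a trapezoidal section with side slope z:
A = (b + z*y)*y = (5.2 + 2.1*3.88)*3.88 = 51.79 m^2.
P = b + 2*y*sqrt(1 + z^2) = 5.2 + 2*3.88*sqrt(1 + 2.1^2) = 23.249 m.
R = A/P = 51.79 / 23.249 = 2.2276 m.

2.2276


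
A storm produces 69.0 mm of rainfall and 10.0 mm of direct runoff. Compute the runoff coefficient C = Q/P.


The runoff coefficient C = runoff depth / rainfall depth.
C = 10.0 / 69.0
  = 0.1449.

0.1449


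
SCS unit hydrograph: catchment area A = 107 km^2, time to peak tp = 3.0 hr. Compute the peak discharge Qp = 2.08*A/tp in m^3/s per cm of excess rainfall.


SCS formula: Qp = 2.08 * A / tp.
Qp = 2.08 * 107 / 3.0
   = 222.56 / 3.0
   = 74.19 m^3/s per cm.

74.19


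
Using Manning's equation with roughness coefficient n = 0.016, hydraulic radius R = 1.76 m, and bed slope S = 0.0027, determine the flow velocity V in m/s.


Manning's equation gives V = (1/n) * R^(2/3) * S^(1/2).
First, compute R^(2/3) = 1.76^(2/3) = 1.4577.
Next, S^(1/2) = 0.0027^(1/2) = 0.051962.
Then 1/n = 1/0.016 = 62.5.
V = 62.5 * 1.4577 * 0.051962 = 4.7341 m/s.

4.7341


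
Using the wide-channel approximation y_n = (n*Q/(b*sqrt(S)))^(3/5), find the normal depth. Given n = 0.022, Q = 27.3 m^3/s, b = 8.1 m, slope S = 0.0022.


We use the wide-channel approximation y_n = (n*Q/(b*sqrt(S)))^(3/5).
sqrt(S) = sqrt(0.0022) = 0.046904.
Numerator: n*Q = 0.022 * 27.3 = 0.6006.
Denominator: b*sqrt(S) = 8.1 * 0.046904 = 0.379922.
arg = 1.5808.
y_n = 1.5808^(3/5) = 1.3162 m.

1.3162


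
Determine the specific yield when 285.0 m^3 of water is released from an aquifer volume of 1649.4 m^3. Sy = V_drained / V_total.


Specific yield Sy = Volume drained / Total volume.
Sy = 285.0 / 1649.4
   = 0.1728.

0.1728


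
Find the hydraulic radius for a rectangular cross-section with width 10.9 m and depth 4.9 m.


For a rectangular section:
Flow area A = b * y = 10.9 * 4.9 = 53.41 m^2.
Wetted perimeter P = b + 2y = 10.9 + 2*4.9 = 20.7 m.
Hydraulic radius R = A/P = 53.41 / 20.7 = 2.5802 m.

2.5802


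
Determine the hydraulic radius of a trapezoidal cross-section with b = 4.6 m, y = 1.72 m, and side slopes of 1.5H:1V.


For a trapezoidal section with side slope z:
A = (b + z*y)*y = (4.6 + 1.5*1.72)*1.72 = 12.35 m^2.
P = b + 2*y*sqrt(1 + z^2) = 4.6 + 2*1.72*sqrt(1 + 1.5^2) = 10.802 m.
R = A/P = 12.35 / 10.802 = 1.1433 m.

1.1433


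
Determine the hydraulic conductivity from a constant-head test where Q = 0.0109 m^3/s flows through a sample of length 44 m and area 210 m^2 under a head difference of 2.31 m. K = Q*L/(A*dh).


From K = Q*L / (A*dh):
Numerator: Q*L = 0.0109 * 44 = 0.4796.
Denominator: A*dh = 210 * 2.31 = 485.1.
K = 0.4796 / 485.1 = 0.000989 m/s.

0.000989


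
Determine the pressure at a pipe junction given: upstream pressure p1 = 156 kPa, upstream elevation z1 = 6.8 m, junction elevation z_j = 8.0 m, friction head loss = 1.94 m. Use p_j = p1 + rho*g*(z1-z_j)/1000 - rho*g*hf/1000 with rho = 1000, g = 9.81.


Junction pressure: p_j = p1 + rho*g*(z1 - z_j)/1000 - rho*g*hf/1000.
Elevation term = 1000*9.81*(6.8 - 8.0)/1000 = -11.772 kPa.
Friction term = 1000*9.81*1.94/1000 = 19.031 kPa.
p_j = 156 + -11.772 - 19.031 = 125.2 kPa.

125.2


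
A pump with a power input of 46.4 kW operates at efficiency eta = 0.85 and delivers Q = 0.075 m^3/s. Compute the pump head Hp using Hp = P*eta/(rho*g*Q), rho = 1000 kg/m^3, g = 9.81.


Pump head formula: Hp = P * eta / (rho * g * Q).
Numerator: P * eta = 46.4 * 1000 * 0.85 = 39440.0 W.
Denominator: rho * g * Q = 1000 * 9.81 * 0.075 = 735.75.
Hp = 39440.0 / 735.75 = 53.61 m.

53.61


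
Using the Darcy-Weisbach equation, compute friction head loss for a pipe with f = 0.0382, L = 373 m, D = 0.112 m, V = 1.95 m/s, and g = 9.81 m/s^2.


Darcy-Weisbach equation: h_f = f * (L/D) * V^2/(2g).
f * L/D = 0.0382 * 373/0.112 = 127.2196.
V^2/(2g) = 1.95^2 / (2*9.81) = 3.8025 / 19.62 = 0.1938 m.
h_f = 127.2196 * 0.1938 = 24.656 m.

24.656
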